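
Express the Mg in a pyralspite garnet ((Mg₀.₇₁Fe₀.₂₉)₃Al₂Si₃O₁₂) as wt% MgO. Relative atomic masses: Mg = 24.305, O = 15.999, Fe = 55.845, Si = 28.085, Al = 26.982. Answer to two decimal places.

Molar mass of (Mg₀.₇₁Fe₀.₂₉)₃Al₂Si₃O₁₂ = 2.13*24.305 + 0.87*55.845 + 2*26.982 + 3*28.085 + 12*15.999 = 430.562 g/mol.
Each formula unit contains 2.13 Mg, equivalent to 2.13/1 = 2.1300 mol MgO.
M(MgO) = 1×24.305 + 1×15.999 = 40.304 g/mol.
Mass of MgO per formula unit = 2.1300 × 40.304 = 85.848 g.
MgO wt% = 85.848 / 430.562 × 100 = 19.94%.

19.94 wt%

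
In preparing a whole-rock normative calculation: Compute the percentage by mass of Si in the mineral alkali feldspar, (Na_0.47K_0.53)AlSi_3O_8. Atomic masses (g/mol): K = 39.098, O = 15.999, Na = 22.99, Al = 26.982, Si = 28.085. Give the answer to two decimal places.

M((Na_0.47K_0.53)AlSi_3O_8) = 270.756 g/mol.
Si contributes 3 × 28.085 = 84.255 g per mole.
84.255/270.756 = 0.3112 → 31.12%.

31.12 mass %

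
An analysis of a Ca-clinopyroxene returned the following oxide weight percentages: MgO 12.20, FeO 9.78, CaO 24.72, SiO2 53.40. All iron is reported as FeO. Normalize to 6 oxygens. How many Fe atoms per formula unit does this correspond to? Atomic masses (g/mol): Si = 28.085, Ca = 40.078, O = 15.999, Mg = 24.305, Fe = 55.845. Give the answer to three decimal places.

MgO (M=40.304): mol = 0.30270; Mg = 0.30270, O = 0.30270.
FeO (M=71.844): mol = 0.13613; Fe = 0.13613, O = 0.13613.
CaO (M=56.077): mol = 0.44082; Ca = 0.44082, O = 0.44082.
SiO2 (M=60.083): mol = 0.88877; Si = 0.88877, O = 1.77754.
ΣO = 2.65719; factor = 6/ΣO = 2.25802.
Fe apfu = 0.13613 × 2.25802 = 0.307.

0.307 Fe apfu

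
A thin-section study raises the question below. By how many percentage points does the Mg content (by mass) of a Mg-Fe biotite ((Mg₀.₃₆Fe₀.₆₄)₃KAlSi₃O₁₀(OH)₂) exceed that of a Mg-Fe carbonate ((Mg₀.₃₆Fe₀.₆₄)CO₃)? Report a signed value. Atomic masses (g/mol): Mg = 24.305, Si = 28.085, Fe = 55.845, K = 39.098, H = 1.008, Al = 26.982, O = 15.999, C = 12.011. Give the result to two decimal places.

Mg in (Mg₀.₃₆Fe₀.₆₄)₃KAlSi₃O₁₀(OH)₂: molar mass 477.811 g/mol; 1.08×24.305 = 26.249 g → 5.49 wt%.
Mg in (Mg₀.₃₆Fe₀.₆₄)CO₃: molar mass 104.499 g/mol; 0.36×24.305 = 8.750 g → 8.37 wt%.
Difference = 5.49 − 8.37 = -2.88 percentage points.

-2.88 percentage points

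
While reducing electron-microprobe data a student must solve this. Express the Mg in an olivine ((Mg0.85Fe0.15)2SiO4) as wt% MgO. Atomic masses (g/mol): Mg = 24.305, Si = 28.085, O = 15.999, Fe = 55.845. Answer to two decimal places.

45.63 wt%

Formula mass = 150.153 g/mol.
1.70 Mg → 1.7000 mol MgO per formula unit; M(MgO) = 40.304, so MgO mass = 68.517 g.
68.517/150.153 × 100 = 45.63 wt%.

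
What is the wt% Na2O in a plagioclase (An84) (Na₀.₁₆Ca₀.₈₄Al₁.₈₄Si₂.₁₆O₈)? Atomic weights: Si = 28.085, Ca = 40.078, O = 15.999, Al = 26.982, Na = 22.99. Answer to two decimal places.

Molar mass of Na₀.₁₆Ca₀.₈₄Al₁.₈₄Si₂.₁₆O₈ = 0.16·22.99 + 0.84·40.078 + 1.84·26.982 + 2.16·28.085 + 8·15.999 = 275.646 g/mol.
Each formula unit contains 0.16 Na, equivalent to 0.16/2 = 0.0800 mol Na2O.
M(Na2O) = 2×22.99 + 1×15.999 = 61.979 g/mol.
Mass of Na2O per formula unit = 0.0800 × 61.979 = 4.958 g.
Na2O wt% = 4.958 / 275.646 × 100 = 1.80%.

1.80 wt%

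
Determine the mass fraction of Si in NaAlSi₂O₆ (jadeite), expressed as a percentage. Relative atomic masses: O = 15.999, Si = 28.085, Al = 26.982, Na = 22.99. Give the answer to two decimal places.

M(NaAlSi₂O₆) = 202.136 g/mol.
Si contributes 2 × 28.085 = 56.170 g per mole.
56.170/202.136 = 0.2779 → 27.79%.

27.79 weight percent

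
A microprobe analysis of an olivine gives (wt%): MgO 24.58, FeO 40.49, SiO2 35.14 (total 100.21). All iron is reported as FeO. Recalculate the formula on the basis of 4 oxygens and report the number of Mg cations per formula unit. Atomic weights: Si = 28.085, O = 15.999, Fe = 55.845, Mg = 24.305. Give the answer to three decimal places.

MgO: 24.58/40.304 = 0.60987 mol → 0.60987 mol Mg, 0.60987 mol O.
FeO: 40.49/71.844 = 0.56358 mol → 0.56358 mol Fe, 0.56358 mol O.
SiO2: 35.14/60.083 = 0.58486 mol → 0.58486 mol Si, 1.16972 mol O.
Total oxygen = 2.34317 mol. Normalization factor = 4/2.34317 = 1.70709.
Mg per 4 O = 0.60987 × 1.70709 = 1.041.

1.041 Mg apfu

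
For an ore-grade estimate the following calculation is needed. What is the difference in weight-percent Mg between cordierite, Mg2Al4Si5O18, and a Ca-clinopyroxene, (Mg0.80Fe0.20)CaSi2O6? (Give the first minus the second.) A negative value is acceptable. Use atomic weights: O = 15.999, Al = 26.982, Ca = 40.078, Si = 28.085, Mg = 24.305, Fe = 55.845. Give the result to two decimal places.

M(Mg2Al4Si5O18) = 584.945 g/mol, so wt% Mg = 48.610/584.945 × 100 = 8.31%.
M((Mg0.80Fe0.20)CaSi2O6) = 222.855 g/mol, so wt% Mg = 19.444/222.855 × 100 = 8.72%.
8.31 − 8.72 = -0.41 pp.

-0.41 percentage points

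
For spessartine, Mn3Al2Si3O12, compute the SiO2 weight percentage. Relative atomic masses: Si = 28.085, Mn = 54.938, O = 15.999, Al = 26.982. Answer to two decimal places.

M(Mn3Al2Si3O12) = 495.021 g/mol; M(SiO2) = 60.083 g/mol.
Moles SiO2 per formula unit = 3 Si ÷ 1 = 3.0000.
SiO2 fraction = (3.0000 × 60.083) / 495.021 = 180.249/495.021 = 0.3641.

36.41 wt%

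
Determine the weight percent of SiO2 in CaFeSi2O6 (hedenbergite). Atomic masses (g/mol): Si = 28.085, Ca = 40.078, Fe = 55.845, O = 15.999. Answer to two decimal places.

Formula mass = 248.087 g/mol.
2 Si → 2.0000 mol SiO2 per formula unit; M(SiO2) = 60.083, so SiO2 mass = 120.166 g.
120.166/248.087 × 100 = 48.44 wt%.

48.44 wt%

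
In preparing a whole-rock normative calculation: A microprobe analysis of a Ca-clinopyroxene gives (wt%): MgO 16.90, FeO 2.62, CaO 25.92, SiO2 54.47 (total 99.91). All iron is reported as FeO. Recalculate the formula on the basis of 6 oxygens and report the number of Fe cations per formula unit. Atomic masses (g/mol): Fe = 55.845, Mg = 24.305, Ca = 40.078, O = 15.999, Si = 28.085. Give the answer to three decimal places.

0.080 Fe apfu

MgO: 16.90/40.304 = 0.41931 mol → 0.41931 mol Mg, 0.41931 mol O.
FeO: 2.62/71.844 = 0.03647 mol → 0.03647 mol Fe, 0.03647 mol O.
CaO: 25.92/56.077 = 0.46222 mol → 0.46222 mol Ca, 0.46222 mol O.
SiO2: 54.47/60.083 = 0.90658 mol → 0.90658 mol Si, 1.81316 mol O.
Total oxygen = 2.73116 mol. Normalization factor = 6/2.73116 = 2.19687.
Fe per 6 O = 0.03647 × 2.19687 = 0.080.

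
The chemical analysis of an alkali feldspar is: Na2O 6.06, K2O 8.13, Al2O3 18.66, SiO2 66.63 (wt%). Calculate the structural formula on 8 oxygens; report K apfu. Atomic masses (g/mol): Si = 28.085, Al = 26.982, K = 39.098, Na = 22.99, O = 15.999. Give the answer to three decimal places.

Na2O (M=61.979): mol = 0.09778; Na = 0.19556, O = 0.09778.
K2O (M=94.195): mol = 0.08631; K = 0.17262, O = 0.08631.
Al2O3 (M=101.961): mol = 0.18301; Al = 0.36602, O = 0.54903.
SiO2 (M=60.083): mol = 1.10897; Si = 1.10897, O = 2.21794.
ΣO = 2.95106; factor = 8/ΣO = 2.71089.
K apfu = 0.17262 × 2.71089 = 0.468.

0.468 K apfu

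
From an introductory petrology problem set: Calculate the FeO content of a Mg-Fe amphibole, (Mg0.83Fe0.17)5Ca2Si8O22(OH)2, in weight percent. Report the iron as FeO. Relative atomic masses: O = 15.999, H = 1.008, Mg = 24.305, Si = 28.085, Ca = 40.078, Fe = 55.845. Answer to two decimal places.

Molar mass of (Mg0.83Fe0.17)5Ca2Si8O22(OH)2 = 4.15×24.305 + 0.85×55.845 + 2×40.078 + 8×28.085 + 24×15.999 + 2×1.008 = 839.162 g/mol.
Each formula unit contains 0.85 Fe, equivalent to 0.85/1 = 0.8500 mol FeO.
M(FeO) = 1×55.845 + 1×15.999 = 71.844 g/mol.
Mass of FeO per formula unit = 0.8500 × 71.844 = 61.067 g.
FeO wt% = 61.067 / 839.162 × 100 = 7.28%.

7.28 wt%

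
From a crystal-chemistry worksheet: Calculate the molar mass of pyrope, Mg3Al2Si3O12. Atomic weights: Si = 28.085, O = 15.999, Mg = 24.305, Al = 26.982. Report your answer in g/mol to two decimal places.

403.12 g/mol

The formula mass is the sum 3*24.305 + 2*26.982 + 3*28.085 + 12*15.999.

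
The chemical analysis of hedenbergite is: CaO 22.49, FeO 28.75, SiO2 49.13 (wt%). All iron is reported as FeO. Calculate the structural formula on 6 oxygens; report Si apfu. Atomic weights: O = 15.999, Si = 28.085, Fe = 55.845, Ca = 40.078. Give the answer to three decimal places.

2.014 Si apfu

22.49 wt% CaO ÷ 56.077 g/mol = 0.40106 mol, giving 0.40106 Ca and 0.40106 O.
28.75 wt% FeO ÷ 71.844 g/mol = 0.40017 mol, giving 0.40017 Fe and 0.40017 O.
49.13 wt% SiO2 ÷ 60.083 g/mol = 0.81770 mol, giving 0.81770 Si and 1.63540 O.
Oxygen sums to 2.43663; scaling by 6/2.43663 = 2.46242 puts the formula on 6 O.
Si: 0.81770 × 2.46242 = 2.014 atoms per formula unit.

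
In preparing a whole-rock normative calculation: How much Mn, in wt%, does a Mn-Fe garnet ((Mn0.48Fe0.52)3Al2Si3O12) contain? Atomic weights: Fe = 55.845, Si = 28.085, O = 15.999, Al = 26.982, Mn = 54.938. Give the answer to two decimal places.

15.94 wt%

Molar mass of (Mn0.48Fe0.52)3Al2Si3O12: 1.44·54.938 + 1.56·55.845 + 2·26.982 + 3·28.085 + 12·15.999 = 496.436 g/mol.
Mass of Mn per formula unit: 1.44 × 54.938 = 79.111 g.
Weight fraction Mn = 79.111 / 496.436 = 0.1594.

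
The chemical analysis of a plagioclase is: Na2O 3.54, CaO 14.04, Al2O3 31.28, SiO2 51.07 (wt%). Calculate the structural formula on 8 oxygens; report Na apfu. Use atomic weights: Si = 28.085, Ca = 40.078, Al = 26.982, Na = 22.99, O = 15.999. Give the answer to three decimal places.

0.312 Na apfu

3.54 wt% Na2O ÷ 61.979 g/mol = 0.05712 mol, giving 0.11424 Na and 0.05712 O.
14.04 wt% CaO ÷ 56.077 g/mol = 0.25037 mol, giving 0.25037 Ca and 0.25037 O.
31.28 wt% Al2O3 ÷ 101.961 g/mol = 0.30678 mol, giving 0.61356 Al and 0.92034 O.
51.07 wt% SiO2 ÷ 60.083 g/mol = 0.84999 mol, giving 0.84999 Si and 1.69998 O.
Oxygen sums to 2.92781; scaling by 8/2.92781 = 2.73242 puts the formula on 8 O.
Na: 0.11424 × 2.73242 = 0.312 atoms per formula unit.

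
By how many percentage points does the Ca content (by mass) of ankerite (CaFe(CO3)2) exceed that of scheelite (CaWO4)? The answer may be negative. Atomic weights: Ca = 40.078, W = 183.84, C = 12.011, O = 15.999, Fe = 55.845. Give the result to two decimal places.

4.64 percentage points

M(CaFe(CO3)2) = 215.939 g/mol, so wt% Ca = 40.078/215.939 × 100 = 18.56%.
M(CaWO4) = 287.914 g/mol, so wt% Ca = 40.078/287.914 × 100 = 13.92%.
18.56 − 13.92 = 4.64 pp.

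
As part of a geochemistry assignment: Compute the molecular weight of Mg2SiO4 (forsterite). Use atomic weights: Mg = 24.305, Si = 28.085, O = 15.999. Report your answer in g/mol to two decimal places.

140.69 g/mol

M = 2×24.305 + 1×28.085 + 4×15.999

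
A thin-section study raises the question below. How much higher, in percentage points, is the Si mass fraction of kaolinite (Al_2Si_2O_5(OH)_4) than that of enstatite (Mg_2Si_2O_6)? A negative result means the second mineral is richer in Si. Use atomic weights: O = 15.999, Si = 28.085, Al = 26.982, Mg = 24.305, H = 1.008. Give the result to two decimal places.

Si in Al_2Si_2O_5(OH)_4: molar mass 258.157 g/mol; 2×28.085 = 56.170 g → 21.76 wt%.
Si in Mg_2Si_2O_6: molar mass 200.774 g/mol; 2×28.085 = 56.170 g → 27.98 wt%.
Difference = 21.76 − 27.98 = -6.22 percentage points.

-6.22 percentage points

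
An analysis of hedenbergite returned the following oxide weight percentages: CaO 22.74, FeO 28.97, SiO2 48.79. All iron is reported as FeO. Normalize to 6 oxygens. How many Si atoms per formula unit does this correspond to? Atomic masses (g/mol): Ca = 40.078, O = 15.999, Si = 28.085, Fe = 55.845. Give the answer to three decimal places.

2.003 Si apfu

CaO: 22.74/56.077 = 0.40551 mol → 0.40551 mol Ca, 0.40551 mol O.
FeO: 28.97/71.844 = 0.40323 mol → 0.40323 mol Fe, 0.40323 mol O.
SiO2: 48.79/60.083 = 0.81204 mol → 0.81204 mol Si, 1.62408 mol O.
Total oxygen = 2.43282 mol. Normalization factor = 6/2.43282 = 2.46627.
Si per 6 O = 0.81204 × 2.46627 = 2.003.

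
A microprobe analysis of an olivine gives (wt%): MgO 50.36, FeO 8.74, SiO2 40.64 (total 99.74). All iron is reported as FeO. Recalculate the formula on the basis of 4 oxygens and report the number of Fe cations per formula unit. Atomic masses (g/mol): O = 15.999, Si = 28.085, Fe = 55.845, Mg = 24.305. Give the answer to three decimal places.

0.179 Fe apfu

50.36 wt% MgO ÷ 40.304 g/mol = 1.24950 mol, giving 1.24950 Mg and 1.24950 O.
8.74 wt% FeO ÷ 71.844 g/mol = 0.12165 mol, giving 0.12165 Fe and 0.12165 O.
40.64 wt% SiO2 ÷ 60.083 g/mol = 0.67640 mol, giving 0.67640 Si and 1.35280 O.
Oxygen sums to 2.72395; scaling by 4/2.72395 = 1.46846 puts the formula on 4 O.
Fe: 0.12165 × 1.46846 = 0.179 atoms per formula unit.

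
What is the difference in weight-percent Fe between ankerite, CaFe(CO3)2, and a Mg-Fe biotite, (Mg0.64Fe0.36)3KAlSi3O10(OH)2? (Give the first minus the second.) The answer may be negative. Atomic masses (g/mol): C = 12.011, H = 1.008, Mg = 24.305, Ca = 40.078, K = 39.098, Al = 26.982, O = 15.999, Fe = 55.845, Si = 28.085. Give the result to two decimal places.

M(CaFe(CO3)2) = 215.939 g/mol, so wt% Fe = 55.845/215.939 × 100 = 25.86%.
M((Mg0.64Fe0.36)3KAlSi3O10(OH)2) = 451.317 g/mol, so wt% Fe = 60.313/451.317 × 100 = 13.36%.
25.86 − 13.36 = 12.50 pp.

12.50 percentage points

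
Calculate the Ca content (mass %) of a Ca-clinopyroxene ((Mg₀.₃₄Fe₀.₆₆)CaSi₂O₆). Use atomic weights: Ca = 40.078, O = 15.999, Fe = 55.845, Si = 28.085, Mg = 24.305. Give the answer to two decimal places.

Molar mass of (Mg₀.₃₄Fe₀.₆₆)CaSi₂O₆: 0.34·24.305 + 0.66·55.845 + 1·40.078 + 2·28.085 + 6·15.999 = 237.363 g/mol.
Mass of Ca per formula unit: 1 × 40.078 = 40.078 g.
Weight fraction Ca = 40.078 / 237.363 = 0.1688.

16.88 mass %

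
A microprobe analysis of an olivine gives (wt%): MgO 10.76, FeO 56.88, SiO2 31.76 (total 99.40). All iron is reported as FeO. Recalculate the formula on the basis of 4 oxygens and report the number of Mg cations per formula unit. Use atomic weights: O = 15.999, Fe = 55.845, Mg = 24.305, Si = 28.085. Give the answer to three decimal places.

MgO (M=40.304): mol = 0.26697; Mg = 0.26697, O = 0.26697.
FeO (M=71.844): mol = 0.79172; Fe = 0.79172, O = 0.79172.
SiO2 (M=60.083): mol = 0.52860; Si = 0.52860, O = 1.05720.
ΣO = 2.11589; factor = 4/ΣO = 1.89046.
Mg apfu = 0.26697 × 1.89046 = 0.505.

0.505 Mg apfu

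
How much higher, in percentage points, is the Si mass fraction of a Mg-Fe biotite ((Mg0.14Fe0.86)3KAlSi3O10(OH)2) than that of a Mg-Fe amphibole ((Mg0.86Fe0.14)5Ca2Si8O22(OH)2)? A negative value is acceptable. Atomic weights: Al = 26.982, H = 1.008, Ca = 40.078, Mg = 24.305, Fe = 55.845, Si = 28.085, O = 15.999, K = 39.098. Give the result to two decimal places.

-10.03 percentage points

M((Mg0.14Fe0.86)3KAlSi3O10(OH)2) = 498.627 g/mol, so wt% Si = 84.255/498.627 × 100 = 16.90%.
M((Mg0.86Fe0.14)5Ca2Si8O22(OH)2) = 834.431 g/mol, so wt% Si = 224.680/834.431 × 100 = 26.93%.
16.90 − 26.93 = -10.03 pp.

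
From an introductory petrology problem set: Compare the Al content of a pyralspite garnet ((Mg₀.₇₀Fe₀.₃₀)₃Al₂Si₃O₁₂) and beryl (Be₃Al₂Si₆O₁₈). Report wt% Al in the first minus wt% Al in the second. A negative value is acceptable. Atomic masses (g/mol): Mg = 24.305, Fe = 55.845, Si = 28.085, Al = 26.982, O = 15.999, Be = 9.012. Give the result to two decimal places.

First mineral: 53.964 g Al in 431.508 g formula = 12.51 wt% Al.
Second mineral: 53.964 g Al in 537.492 g formula = 10.04 wt% Al.
12.51% − 10.04% gives a difference of 2.47 percentage points.

2.47 percentage points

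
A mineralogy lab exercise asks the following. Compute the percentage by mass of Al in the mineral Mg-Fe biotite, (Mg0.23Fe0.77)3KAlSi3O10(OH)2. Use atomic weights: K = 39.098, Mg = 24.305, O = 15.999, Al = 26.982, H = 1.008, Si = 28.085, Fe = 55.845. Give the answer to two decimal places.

5.51 wt%

Formula mass = 0.69×24.305 + 2.31×55.845 + 1×39.098 + 1×26.982 + 3×28.085 + 12×15.999 + 2×1.008 = 490.111 g/mol, of which 26.982 g is Al.
So Al makes up 26.982/490.111 = 0.0551 of the mass, i.e. 5.51%.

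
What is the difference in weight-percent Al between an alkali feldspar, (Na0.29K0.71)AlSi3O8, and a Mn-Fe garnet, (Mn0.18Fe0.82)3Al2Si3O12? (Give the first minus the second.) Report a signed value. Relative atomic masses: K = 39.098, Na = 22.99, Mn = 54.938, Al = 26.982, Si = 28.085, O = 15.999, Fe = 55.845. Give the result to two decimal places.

M((Na0.29K0.71)AlSi3O8) = 273.656 g/mol, so wt% Al = 26.982/273.656 × 100 = 9.86%.
M((Mn0.18Fe0.82)3Al2Si3O12) = 497.252 g/mol, so wt% Al = 53.964/497.252 × 100 = 10.85%.
9.86 − 10.85 = -0.99 pp.

-0.99 percentage points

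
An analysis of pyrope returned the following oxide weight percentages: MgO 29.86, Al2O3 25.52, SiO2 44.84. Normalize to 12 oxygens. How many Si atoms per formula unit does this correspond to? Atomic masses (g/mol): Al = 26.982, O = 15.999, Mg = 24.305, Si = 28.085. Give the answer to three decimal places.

MgO (M=40.304): mol = 0.74087; Mg = 0.74087, O = 0.74087.
Al2O3 (M=101.961): mol = 0.25029; Al = 0.50058, O = 0.75087.
SiO2 (M=60.083): mol = 0.74630; Si = 0.74630, O = 1.49260.
ΣO = 2.98434; factor = 12/ΣO = 4.02099.
Si apfu = 0.74630 × 4.02099 = 3.001.

3.001 Si apfu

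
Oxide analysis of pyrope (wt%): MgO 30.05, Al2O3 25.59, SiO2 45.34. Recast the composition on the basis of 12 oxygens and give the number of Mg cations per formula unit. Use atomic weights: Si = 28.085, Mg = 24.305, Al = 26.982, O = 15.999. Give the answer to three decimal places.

2.975 Mg apfu

MgO: 30.05/40.304 = 0.74558 mol → 0.74558 mol Mg, 0.74558 mol O.
Al2O3: 25.59/101.961 = 0.25098 mol → 0.50196 mol Al, 0.75294 mol O.
SiO2: 45.34/60.083 = 0.75462 mol → 0.75462 mol Si, 1.50924 mol O.
Total oxygen = 3.00776 mol. Normalization factor = 12/3.00776 = 3.98968.
Mg per 12 O = 0.74558 × 3.98968 = 2.975.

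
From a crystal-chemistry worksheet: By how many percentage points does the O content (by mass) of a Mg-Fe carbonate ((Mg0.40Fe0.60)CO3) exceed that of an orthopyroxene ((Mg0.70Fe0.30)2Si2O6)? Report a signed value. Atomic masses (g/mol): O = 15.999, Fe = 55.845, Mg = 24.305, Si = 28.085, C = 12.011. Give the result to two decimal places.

2.80 percentage points

M((Mg0.40Fe0.60)CO3) = 103.237 g/mol, so wt% O = 47.997/103.237 × 100 = 46.49%.
M((Mg0.70Fe0.30)2Si2O6) = 219.698 g/mol, so wt% O = 95.994/219.698 × 100 = 43.69%.
46.49 − 43.69 = 2.80 pp.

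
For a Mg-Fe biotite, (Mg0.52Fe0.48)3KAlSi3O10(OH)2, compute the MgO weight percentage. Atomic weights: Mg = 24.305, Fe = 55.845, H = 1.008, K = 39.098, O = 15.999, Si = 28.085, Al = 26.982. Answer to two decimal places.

13.59 wt%

Formula mass = 462.672 g/mol.
1.56 Mg → 1.5600 mol MgO per formula unit; M(MgO) = 40.304, so MgO mass = 62.874 g.
62.874/462.672 × 100 = 13.59 wt%.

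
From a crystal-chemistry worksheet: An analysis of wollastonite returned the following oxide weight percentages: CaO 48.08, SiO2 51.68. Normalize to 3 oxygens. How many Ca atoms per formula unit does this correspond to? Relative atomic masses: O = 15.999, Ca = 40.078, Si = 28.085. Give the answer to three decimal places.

48.08 wt% CaO ÷ 56.077 g/mol = 0.85739 mol, giving 0.85739 Ca and 0.85739 O.
51.68 wt% SiO2 ÷ 60.083 g/mol = 0.86014 mol, giving 0.86014 Si and 1.72028 O.
Oxygen sums to 2.57767; scaling by 3/2.57767 = 1.16384 puts the formula on 3 O.
Ca: 0.85739 × 1.16384 = 0.998 atoms per formula unit.

0.998 Ca apfu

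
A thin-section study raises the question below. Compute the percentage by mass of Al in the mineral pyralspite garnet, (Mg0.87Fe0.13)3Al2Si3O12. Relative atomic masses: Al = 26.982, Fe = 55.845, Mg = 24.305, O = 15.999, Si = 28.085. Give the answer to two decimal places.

Molar mass of (Mg0.87Fe0.13)3Al2Si3O12: 2.61*24.305 + 0.39*55.845 + 2*26.982 + 3*28.085 + 12*15.999 = 415.423 g/mol.
Mass of Al per formula unit: 2 × 26.982 = 53.964 g.
Weight fraction Al = 53.964 / 415.423 = 0.1299.

12.99 mass %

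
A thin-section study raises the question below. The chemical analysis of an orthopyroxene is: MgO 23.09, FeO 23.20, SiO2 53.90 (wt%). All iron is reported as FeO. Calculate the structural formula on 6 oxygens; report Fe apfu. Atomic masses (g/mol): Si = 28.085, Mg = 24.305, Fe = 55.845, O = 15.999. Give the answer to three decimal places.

MgO (M=40.304): mol = 0.57290; Mg = 0.57290, O = 0.57290.
FeO (M=71.844): mol = 0.32292; Fe = 0.32292, O = 0.32292.
SiO2 (M=60.083): mol = 0.89709; Si = 0.89709, O = 1.79418.
ΣO = 2.69000; factor = 6/ΣO = 2.23048.
Fe apfu = 0.32292 × 2.23048 = 0.720.

0.720 Fe apfu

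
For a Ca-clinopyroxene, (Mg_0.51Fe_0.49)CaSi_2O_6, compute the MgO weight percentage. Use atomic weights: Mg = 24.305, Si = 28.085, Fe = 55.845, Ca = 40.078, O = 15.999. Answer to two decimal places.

8.86 wt%

Molar mass of (Mg_0.51Fe_0.49)CaSi_2O_6 = 0.51×24.305 + 0.49×55.845 + 1×40.078 + 2×28.085 + 6×15.999 = 232.002 g/mol.
Each formula unit contains 0.51 Mg, equivalent to 0.51/1 = 0.5100 mol MgO.
M(MgO) = 1×24.305 + 1×15.999 = 40.304 g/mol.
Mass of MgO per formula unit = 0.5100 × 40.304 = 20.555 g.
MgO wt% = 20.555 / 232.002 × 100 = 8.86%.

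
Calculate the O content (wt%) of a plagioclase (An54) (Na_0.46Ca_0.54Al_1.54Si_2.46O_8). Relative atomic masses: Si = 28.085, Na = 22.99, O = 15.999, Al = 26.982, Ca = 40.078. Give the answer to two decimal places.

Formula mass = 0.46·22.99 + 0.54·40.078 + 1.54·26.982 + 2.46·28.085 + 8·15.999 = 270.851 g/mol, of which 127.992 g is O.
So O makes up 127.992/270.851 = 0.4726 of the mass, i.e. 47.26%.

47.26 wt%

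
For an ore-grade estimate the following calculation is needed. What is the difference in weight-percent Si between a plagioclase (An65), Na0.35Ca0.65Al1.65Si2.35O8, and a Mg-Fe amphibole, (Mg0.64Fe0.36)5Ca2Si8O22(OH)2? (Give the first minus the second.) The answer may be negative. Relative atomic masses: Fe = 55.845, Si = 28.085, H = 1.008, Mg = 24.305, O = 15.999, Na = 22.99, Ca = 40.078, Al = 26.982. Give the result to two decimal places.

-1.64 percentage points

Si in Na0.35Ca0.65Al1.65Si2.35O8: molar mass 272.609 g/mol; 2.35×28.085 = 66.000 g → 24.21 wt%.
Si in (Mg0.64Fe0.36)5Ca2Si8O22(OH)2: molar mass 869.125 g/mol; 8×28.085 = 224.680 g → 25.85 wt%.
Difference = 24.21 − 25.85 = -1.64 percentage points.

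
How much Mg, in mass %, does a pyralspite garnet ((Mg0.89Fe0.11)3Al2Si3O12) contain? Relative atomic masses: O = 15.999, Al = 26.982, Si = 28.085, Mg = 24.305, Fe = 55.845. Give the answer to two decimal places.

Formula mass = 2.67*24.305 + 0.33*55.845 + 2*26.982 + 3*28.085 + 12*15.999 = 413.530 g/mol, of which 64.894 g is Mg.
So Mg makes up 64.894/413.530 = 0.1569 of the mass, i.e. 15.69%.

15.69 mass %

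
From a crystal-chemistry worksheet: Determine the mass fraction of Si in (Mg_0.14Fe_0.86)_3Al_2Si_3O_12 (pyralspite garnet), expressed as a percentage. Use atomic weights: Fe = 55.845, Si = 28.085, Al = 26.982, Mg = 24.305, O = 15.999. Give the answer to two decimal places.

M((Mg_0.14Fe_0.86)_3Al_2Si_3O_12) = 484.495 g/mol.
Si contributes 3 × 28.085 = 84.255 g per mole.
84.255/484.495 = 0.1739 → 17.39%.

17.39 weight percent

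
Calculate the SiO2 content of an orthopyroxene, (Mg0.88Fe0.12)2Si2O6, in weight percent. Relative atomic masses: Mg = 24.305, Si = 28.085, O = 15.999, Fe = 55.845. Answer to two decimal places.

57.68 wt%

Formula mass = 208.344 g/mol.
2 Si → 2.0000 mol SiO2 per formula unit; M(SiO2) = 60.083, so SiO2 mass = 120.166 g.
120.166/208.344 × 100 = 57.68 wt%.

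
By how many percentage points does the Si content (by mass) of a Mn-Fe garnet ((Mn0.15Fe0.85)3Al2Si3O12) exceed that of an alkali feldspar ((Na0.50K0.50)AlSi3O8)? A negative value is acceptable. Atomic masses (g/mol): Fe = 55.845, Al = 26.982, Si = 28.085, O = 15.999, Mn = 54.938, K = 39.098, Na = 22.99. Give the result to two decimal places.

-14.23 percentage points

First mineral: 84.255 g Si in 497.334 g formula = 16.94 wt% Si.
Second mineral: 84.255 g Si in 270.273 g formula = 31.17 wt% Si.
16.94% − 31.17% gives a difference of -14.23 percentage points.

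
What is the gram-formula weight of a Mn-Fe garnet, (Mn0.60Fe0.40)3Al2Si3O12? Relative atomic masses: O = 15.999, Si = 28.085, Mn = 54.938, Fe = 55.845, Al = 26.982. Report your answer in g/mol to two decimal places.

496.11 g/mol

The formula mass is the sum 1.80·54.938 + 1.20·55.845 + 2·26.982 + 3·28.085 + 12·15.999.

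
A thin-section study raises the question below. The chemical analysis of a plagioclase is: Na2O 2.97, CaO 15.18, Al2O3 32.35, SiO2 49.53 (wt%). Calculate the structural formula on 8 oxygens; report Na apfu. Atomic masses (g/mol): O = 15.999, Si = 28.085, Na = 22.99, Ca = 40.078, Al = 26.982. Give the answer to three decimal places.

0.263 Na apfu

Na2O: 2.97/61.979 = 0.04792 mol → 0.09584 mol Na, 0.04792 mol O.
CaO: 15.18/56.077 = 0.27070 mol → 0.27070 mol Ca, 0.27070 mol O.
Al2O3: 32.35/101.961 = 0.31728 mol → 0.63456 mol Al, 0.95184 mol O.
SiO2: 49.53/60.083 = 0.82436 mol → 0.82436 mol Si, 1.64872 mol O.
Total oxygen = 2.91918 mol. Normalization factor = 8/2.91918 = 2.74050.
Na per 8 O = 0.09584 × 2.74050 = 0.263.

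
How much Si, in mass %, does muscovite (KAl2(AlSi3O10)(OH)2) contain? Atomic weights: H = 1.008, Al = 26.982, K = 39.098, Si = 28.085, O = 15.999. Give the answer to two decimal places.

Molar mass of KAl2(AlSi3O10)(OH)2: 1·39.098 + 3·26.982 + 3·28.085 + 12·15.999 + 2·1.008 = 398.303 g/mol.
Mass of Si per formula unit: 3 × 28.085 = 84.255 g.
Weight fraction Si = 84.255 / 398.303 = 0.2115.

21.15 mass %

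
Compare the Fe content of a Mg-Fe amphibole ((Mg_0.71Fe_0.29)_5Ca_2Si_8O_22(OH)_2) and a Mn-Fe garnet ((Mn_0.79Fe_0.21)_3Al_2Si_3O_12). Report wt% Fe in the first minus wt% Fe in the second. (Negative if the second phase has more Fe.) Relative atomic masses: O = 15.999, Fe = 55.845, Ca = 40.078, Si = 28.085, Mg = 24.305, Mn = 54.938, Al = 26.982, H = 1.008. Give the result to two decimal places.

M((Mg_0.71Fe_0.29)_5Ca_2Si_8O_22(OH)_2) = 858.086 g/mol, so wt% Fe = 80.975/858.086 × 100 = 9.44%.
M((Mn_0.79Fe_0.21)_3Al_2Si_3O_12) = 495.592 g/mol, so wt% Fe = 35.182/495.592 × 100 = 7.10%.
9.44 − 7.10 = 2.34 pp.

2.34 percentage points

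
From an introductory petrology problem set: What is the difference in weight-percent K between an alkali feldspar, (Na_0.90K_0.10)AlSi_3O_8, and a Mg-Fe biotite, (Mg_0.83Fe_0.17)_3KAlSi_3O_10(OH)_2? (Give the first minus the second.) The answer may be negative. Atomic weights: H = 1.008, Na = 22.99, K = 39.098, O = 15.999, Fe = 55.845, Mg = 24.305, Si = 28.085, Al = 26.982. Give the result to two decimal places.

K in (Na_0.90K_0.10)AlSi_3O_8: molar mass 263.830 g/mol; 0.10×39.098 = 3.910 g → 1.48 wt%.
K in (Mg_0.83Fe_0.17)_3KAlSi_3O_10(OH)_2: molar mass 433.339 g/mol; 1×39.098 = 39.098 g → 9.02 wt%.
Difference = 1.48 − 9.02 = -7.54 percentage points.

-7.54 percentage points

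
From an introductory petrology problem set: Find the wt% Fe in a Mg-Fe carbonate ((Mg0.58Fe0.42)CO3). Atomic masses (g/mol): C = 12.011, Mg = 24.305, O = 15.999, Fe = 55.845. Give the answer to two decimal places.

Formula mass = 0.58·24.305 + 0.42·55.845 + 1·12.011 + 3·15.999 = 97.560 g/mol, of which 23.455 g is Fe.
So Fe makes up 23.455/97.560 = 0.2404 of the mass, i.e. 24.04%.

24.04 mass %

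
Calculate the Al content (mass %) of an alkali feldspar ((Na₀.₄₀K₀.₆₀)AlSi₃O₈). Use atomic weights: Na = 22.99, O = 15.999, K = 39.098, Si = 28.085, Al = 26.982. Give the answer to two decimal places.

Formula mass = 0.40·22.99 + 0.60·39.098 + 1·26.982 + 3·28.085 + 8·15.999 = 271.884 g/mol, of which 26.982 g is Al.
So Al makes up 26.982/271.884 = 0.0992 of the mass, i.e. 9.92%.

9.92 mass %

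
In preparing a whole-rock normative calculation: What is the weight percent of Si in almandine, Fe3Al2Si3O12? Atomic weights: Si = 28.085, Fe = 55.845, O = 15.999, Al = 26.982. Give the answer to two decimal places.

16.93 weight percent

Molar mass of Fe3Al2Si3O12: 3*55.845 + 2*26.982 + 3*28.085 + 12*15.999 = 497.742 g/mol.
Mass of Si per formula unit: 3 × 28.085 = 84.255 g.
Weight fraction Si = 84.255 / 497.742 = 0.1693.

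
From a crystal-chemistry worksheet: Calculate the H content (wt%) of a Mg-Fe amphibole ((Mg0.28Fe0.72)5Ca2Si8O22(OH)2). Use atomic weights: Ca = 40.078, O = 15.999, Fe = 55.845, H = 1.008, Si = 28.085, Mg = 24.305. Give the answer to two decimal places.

0.22 wt%

M((Mg0.28Fe0.72)5Ca2Si8O22(OH)2) = 925.897 g/mol.
H contributes 2 × 1.008 = 2.016 g per mole.
2.016/925.897 = 0.0022 → 0.22%.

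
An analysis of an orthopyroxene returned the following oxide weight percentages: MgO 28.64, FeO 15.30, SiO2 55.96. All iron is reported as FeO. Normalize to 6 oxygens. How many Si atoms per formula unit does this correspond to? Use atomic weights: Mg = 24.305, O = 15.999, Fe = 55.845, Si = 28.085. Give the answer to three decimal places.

MgO: 28.64/40.304 = 0.71060 mol → 0.71060 mol Mg, 0.71060 mol O.
FeO: 15.30/71.844 = 0.21296 mol → 0.21296 mol Fe, 0.21296 mol O.
SiO2: 55.96/60.083 = 0.93138 mol → 0.93138 mol Si, 1.86276 mol O.
Total oxygen = 2.78632 mol. Normalization factor = 6/2.78632 = 2.15338.
Si per 6 O = 0.93138 × 2.15338 = 2.006.

2.006 Si apfu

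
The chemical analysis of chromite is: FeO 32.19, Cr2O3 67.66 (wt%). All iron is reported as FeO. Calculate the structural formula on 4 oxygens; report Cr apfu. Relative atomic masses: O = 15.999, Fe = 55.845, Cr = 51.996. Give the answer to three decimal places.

1.997 Cr apfu

32.19 wt% FeO ÷ 71.844 g/mol = 0.44805 mol, giving 0.44805 Fe and 0.44805 O.
67.66 wt% Cr2O3 ÷ 151.989 g/mol = 0.44516 mol, giving 0.89032 Cr and 1.33548 O.
Oxygen sums to 1.78353; scaling by 4/1.78353 = 2.24274 puts the formula on 4 O.
Cr: 0.89032 × 2.24274 = 1.997 atoms per formula unit.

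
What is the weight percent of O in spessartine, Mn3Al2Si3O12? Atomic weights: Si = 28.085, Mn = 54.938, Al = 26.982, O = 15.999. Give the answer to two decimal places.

38.78 wt%

M(Mn3Al2Si3O12) = 495.021 g/mol.
O contributes 12 × 15.999 = 191.988 g per mole.
191.988/495.021 = 0.3878 → 38.78%.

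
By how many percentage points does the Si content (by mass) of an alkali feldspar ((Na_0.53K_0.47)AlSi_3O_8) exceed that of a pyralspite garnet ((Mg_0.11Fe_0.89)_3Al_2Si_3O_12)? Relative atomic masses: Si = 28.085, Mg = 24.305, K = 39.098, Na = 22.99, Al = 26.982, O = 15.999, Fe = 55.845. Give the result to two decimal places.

First mineral: 84.255 g Si in 269.790 g formula = 31.23 wt% Si.
Second mineral: 84.255 g Si in 487.334 g formula = 17.29 wt% Si.
31.23% − 17.29% gives a difference of 13.94 percentage points.

13.94 percentage points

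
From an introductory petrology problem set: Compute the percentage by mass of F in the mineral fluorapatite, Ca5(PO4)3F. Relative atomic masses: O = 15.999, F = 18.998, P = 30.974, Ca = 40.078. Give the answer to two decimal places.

3.77 wt%

Molar mass of Ca5(PO4)3F: 5×40.078 + 3×30.974 + 12×15.999 + 1×18.998 = 504.298 g/mol.
Mass of F per formula unit: 1 × 18.998 = 18.998 g.
Weight fraction F = 18.998 / 504.298 = 0.0377.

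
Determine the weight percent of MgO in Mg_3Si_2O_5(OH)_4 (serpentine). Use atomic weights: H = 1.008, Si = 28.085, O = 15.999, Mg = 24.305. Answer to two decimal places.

Molar mass of Mg_3Si_2O_5(OH)_4 = 3·24.305 + 2·28.085 + 9·15.999 + 4·1.008 = 277.108 g/mol.
Each formula unit contains 3 Mg, equivalent to 3/1 = 3.0000 mol MgO.
M(MgO) = 1×24.305 + 1×15.999 = 40.304 g/mol.
Mass of MgO per formula unit = 3.0000 × 40.304 = 120.912 g.
MgO wt% = 120.912 / 277.108 × 100 = 43.63%.

43.63 wt%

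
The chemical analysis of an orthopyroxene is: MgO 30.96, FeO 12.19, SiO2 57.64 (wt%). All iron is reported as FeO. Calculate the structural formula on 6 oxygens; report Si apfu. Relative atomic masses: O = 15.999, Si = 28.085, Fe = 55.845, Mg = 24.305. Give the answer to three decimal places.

2.015 Si apfu

MgO: 30.96/40.304 = 0.76816 mol → 0.76816 mol Mg, 0.76816 mol O.
FeO: 12.19/71.844 = 0.16967 mol → 0.16967 mol Fe, 0.16967 mol O.
SiO2: 57.64/60.083 = 0.95934 mol → 0.95934 mol Si, 1.91868 mol O.
Total oxygen = 2.85651 mol. Normalization factor = 6/2.85651 = 2.10047.
Si per 6 O = 0.95934 × 2.10047 = 2.015.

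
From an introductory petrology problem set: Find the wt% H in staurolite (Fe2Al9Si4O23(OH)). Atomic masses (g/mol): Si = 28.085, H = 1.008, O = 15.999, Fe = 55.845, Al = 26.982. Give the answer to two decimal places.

0.12 weight percent

M(Fe2Al9Si4O23(OH)) = 851.852 g/mol.
H contributes 1 × 1.008 = 1.008 g per mole.
1.008/851.852 = 0.0012 → 0.12%.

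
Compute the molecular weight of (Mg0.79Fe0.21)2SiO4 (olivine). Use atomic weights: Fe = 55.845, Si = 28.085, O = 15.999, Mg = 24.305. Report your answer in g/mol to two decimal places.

M = 1.58(24.305) + 0.42(55.845) + 1(28.085) + 4(15.999)

153.94 g/mol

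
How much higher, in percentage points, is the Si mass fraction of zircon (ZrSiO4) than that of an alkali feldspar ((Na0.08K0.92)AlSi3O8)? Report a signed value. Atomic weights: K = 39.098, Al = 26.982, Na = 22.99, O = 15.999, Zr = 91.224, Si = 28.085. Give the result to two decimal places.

M(ZrSiO4) = 183.305 g/mol, so wt% Si = 28.085/183.305 × 100 = 15.32%.
M((Na0.08K0.92)AlSi3O8) = 277.038 g/mol, so wt% Si = 84.255/277.038 × 100 = 30.41%.
15.32 − 30.41 = -15.09 pp.

-15.09 percentage points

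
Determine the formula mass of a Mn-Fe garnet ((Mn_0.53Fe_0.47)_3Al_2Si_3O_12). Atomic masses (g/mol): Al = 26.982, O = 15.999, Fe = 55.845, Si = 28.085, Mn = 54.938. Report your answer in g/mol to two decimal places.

496.30 g/mol

The formula mass is the sum 1.59*54.938 + 1.41*55.845 + 2*26.982 + 3*28.085 + 12*15.999.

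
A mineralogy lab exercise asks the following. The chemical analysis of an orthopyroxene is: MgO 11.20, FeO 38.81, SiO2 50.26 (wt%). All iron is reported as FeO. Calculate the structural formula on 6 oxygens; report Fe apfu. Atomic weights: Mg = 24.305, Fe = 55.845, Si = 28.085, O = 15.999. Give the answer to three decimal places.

MgO: 11.20/40.304 = 0.27789 mol → 0.27789 mol Mg, 0.27789 mol O.
FeO: 38.81/71.844 = 0.54020 mol → 0.54020 mol Fe, 0.54020 mol O.
SiO2: 50.26/60.083 = 0.83651 mol → 0.83651 mol Si, 1.67302 mol O.
Total oxygen = 2.49111 mol. Normalization factor = 6/2.49111 = 2.40856.
Fe per 6 O = 0.54020 × 2.40856 = 1.301.

1.301 Fe apfu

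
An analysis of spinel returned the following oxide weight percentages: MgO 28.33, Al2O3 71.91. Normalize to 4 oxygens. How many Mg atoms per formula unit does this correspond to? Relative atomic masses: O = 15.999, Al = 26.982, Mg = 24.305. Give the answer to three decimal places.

MgO (M=40.304): mol = 0.70291; Mg = 0.70291, O = 0.70291.
Al2O3 (M=101.961): mol = 0.70527; Al = 1.41054, O = 2.11581.
ΣO = 2.81872; factor = 4/ΣO = 1.41908.
Mg apfu = 0.70291 × 1.41908 = 0.997.

0.997 Mg apfu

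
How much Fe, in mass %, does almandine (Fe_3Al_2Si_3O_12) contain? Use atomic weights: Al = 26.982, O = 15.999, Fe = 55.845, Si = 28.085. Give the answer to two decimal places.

Formula mass = 3*55.845 + 2*26.982 + 3*28.085 + 12*15.999 = 497.742 g/mol, of which 167.535 g is Fe.
So Fe makes up 167.535/497.742 = 0.3366 of the mass, i.e. 33.66%.

33.66 mass %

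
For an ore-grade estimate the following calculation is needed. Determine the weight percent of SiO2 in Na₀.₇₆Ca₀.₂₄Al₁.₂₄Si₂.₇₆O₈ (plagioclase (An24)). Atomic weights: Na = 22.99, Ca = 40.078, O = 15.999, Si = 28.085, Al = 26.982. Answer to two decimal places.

62.33 wt%

Formula mass = 266.055 g/mol.
2.76 Si → 2.7600 mol SiO2 per formula unit; M(SiO2) = 60.083, so SiO2 mass = 165.829 g.
165.829/266.055 × 100 = 62.33 wt%.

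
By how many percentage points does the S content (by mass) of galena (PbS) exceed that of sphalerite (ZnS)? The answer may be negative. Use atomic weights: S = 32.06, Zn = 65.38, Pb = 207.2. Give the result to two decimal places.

-19.50 percentage points

M(PbS) = 239.260 g/mol, so wt% S = 32.060/239.260 × 100 = 13.40%.
M(ZnS) = 97.440 g/mol, so wt% S = 32.060/97.440 × 100 = 32.90%.
13.40 − 32.90 = -19.50 pp.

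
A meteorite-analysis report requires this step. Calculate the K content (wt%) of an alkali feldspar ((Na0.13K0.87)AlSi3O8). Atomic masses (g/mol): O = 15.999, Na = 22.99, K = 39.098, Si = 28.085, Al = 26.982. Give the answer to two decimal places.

Formula mass = 0.13×22.99 + 0.87×39.098 + 1×26.982 + 3×28.085 + 8×15.999 = 276.233 g/mol, of which 34.015 g is K.
So K makes up 34.015/276.233 = 0.1231 of the mass, i.e. 12.31%.

12.31 wt%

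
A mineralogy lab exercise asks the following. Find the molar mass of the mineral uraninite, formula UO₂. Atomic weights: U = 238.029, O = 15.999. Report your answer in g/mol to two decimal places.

The formula mass is the sum 1*238.029 + 2*15.999.

270.03 g/mol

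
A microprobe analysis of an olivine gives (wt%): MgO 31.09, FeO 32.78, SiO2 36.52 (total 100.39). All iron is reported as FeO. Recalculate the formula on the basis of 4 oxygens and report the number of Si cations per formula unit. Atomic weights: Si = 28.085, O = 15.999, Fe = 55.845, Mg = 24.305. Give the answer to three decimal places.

MgO (M=40.304): mol = 0.77139; Mg = 0.77139, O = 0.77139.
FeO (M=71.844): mol = 0.45627; Fe = 0.45627, O = 0.45627.
SiO2 (M=60.083): mol = 0.60783; Si = 0.60783, O = 1.21566.
ΣO = 2.44332; factor = 4/ΣO = 1.63712.
Si apfu = 0.60783 × 1.63712 = 0.995.

0.995 Si apfu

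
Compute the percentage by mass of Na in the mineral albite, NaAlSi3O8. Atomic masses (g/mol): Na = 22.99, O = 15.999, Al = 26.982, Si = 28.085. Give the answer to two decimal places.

M(NaAlSi3O8) = 262.219 g/mol.
Na contributes 1 × 22.99 = 22.990 g per mole.
22.990/262.219 = 0.0877 → 8.77%.

8.77 mass %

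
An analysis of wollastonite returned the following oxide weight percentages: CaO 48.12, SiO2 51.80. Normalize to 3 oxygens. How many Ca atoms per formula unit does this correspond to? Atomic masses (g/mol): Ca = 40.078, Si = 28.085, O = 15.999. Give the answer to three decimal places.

0.997 Ca apfu

CaO: 48.12/56.077 = 0.85811 mol → 0.85811 mol Ca, 0.85811 mol O.
SiO2: 51.80/60.083 = 0.86214 mol → 0.86214 mol Si, 1.72428 mol O.
Total oxygen = 2.58239 mol. Normalization factor = 3/2.58239 = 1.16171.
Ca per 3 O = 0.85811 × 1.16171 = 0.997.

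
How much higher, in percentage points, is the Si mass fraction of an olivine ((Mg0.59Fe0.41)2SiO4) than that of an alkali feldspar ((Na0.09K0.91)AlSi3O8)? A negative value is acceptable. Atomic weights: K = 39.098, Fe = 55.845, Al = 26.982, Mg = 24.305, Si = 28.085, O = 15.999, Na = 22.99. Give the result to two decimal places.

Si in (Mg0.59Fe0.41)2SiO4: molar mass 166.554 g/mol; 1×28.085 = 28.085 g → 16.86 wt%.
Si in (Na0.09K0.91)AlSi3O8: molar mass 276.877 g/mol; 3×28.085 = 84.255 g → 30.43 wt%.
Difference = 16.86 − 30.43 = -13.57 percentage points.

-13.57 percentage points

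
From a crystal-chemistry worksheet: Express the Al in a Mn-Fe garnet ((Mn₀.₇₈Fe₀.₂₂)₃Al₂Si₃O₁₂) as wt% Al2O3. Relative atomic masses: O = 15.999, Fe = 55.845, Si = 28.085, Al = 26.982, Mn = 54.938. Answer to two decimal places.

Molar mass of (Mn₀.₇₈Fe₀.₂₂)₃Al₂Si₃O₁₂ = 2.34*54.938 + 0.66*55.845 + 2*26.982 + 3*28.085 + 12*15.999 = 495.620 g/mol.
Each formula unit contains 2 Al, equivalent to 2/2 = 1.0000 mol Al2O3.
M(Al2O3) = 2×26.982 + 3×15.999 = 101.961 g/mol.
Mass of Al2O3 per formula unit = 1.0000 × 101.961 = 101.961 g.
Al2O3 wt% = 101.961 / 495.620 × 100 = 20.57%.

20.57 wt%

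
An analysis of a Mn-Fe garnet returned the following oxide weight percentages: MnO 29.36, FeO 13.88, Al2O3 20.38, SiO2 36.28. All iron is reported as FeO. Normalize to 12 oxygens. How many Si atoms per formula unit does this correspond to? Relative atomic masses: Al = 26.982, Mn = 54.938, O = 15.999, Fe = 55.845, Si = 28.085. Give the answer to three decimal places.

3.001 Si apfu

MnO: 29.36/70.937 = 0.41389 mol → 0.41389 mol Mn, 0.41389 mol O.
FeO: 13.88/71.844 = 0.19320 mol → 0.19320 mol Fe, 0.19320 mol O.
Al2O3: 20.38/101.961 = 0.19988 mol → 0.39976 mol Al, 0.59964 mol O.
SiO2: 36.28/60.083 = 0.60383 mol → 0.60383 mol Si, 1.20766 mol O.
Total oxygen = 2.41439 mol. Normalization factor = 12/2.41439 = 4.97020.
Si per 12 O = 0.60383 × 4.97020 = 3.001.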